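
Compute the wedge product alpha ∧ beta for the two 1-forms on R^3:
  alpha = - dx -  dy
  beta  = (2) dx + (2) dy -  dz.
alpha ∧ beta = (1) dx ∧ dz + (1) dy ∧ dz

Distribute the wedge, using dx_i ∧ dx_j = -dx_j ∧ dx_i and dx_i ∧ dx_i = 0. For each pair (i, j) with i < j, the coefficient of dx_i ∧ dx_j in alpha ∧ beta is (alpha_i * beta_j - alpha_j * beta_i). Collecting: alpha ∧ beta = (1) dx ∧ dz + (1) dy ∧ dz.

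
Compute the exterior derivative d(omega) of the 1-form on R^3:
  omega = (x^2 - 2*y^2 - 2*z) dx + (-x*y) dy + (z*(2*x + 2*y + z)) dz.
d(omega) = (3*y) dx ∧ dy + (2*z + 2) dx ∧ dz + (2*z) dy ∧ dz

For a 1-form omega = sum_i f_i dx_i, the exterior derivative is
  d(omega) = sum_{i < j} (∂f_j/∂x_i - ∂f_i/∂x_j) dx_i ∧ dx_j.
  coefficient of dx ∧ dy: ∂f_2/∂x - ∂f_1/∂y = ∂(-x*y)/∂x - ∂(x^2 - 2*y^2 - 2*z)/∂y = 3*y
  coefficient of dx ∧ dz: ∂f_3/∂x - ∂f_1/∂z = ∂(z*(2*x + 2*y + z))/∂x - ∂(x^2 - 2*y^2 - 2*z)/∂z = 2*z + 2
  coefficient of dy ∧ dz: ∂f_3/∂y - ∂f_2/∂z = ∂(z*(2*x + 2*y + z))/∂y - ∂(-x*y)/∂z = 2*z
Assembling: d(omega) = (3*y) dx ∧ dy + (2*z + 2) dx ∧ dz + (2*z) dy ∧ dz.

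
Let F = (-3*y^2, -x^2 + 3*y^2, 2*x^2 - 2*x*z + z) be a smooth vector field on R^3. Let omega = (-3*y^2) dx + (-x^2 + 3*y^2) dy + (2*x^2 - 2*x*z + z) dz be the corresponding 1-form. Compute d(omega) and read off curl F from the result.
d(omega) = (0) dy ∧ dz + (-4*x + 2*z) dz ∧ dx + (-2*x + 6*y) dx ∧ dy; curl F = (0, -4*x + 2*z, -2*x + 6*y)

d omega = sum_{i<j} (∂f_j/∂x_i - ∂f_i/∂x_j) dx_i ∧ dx_j. Under the identification (dy ∧ dz, dz ∧ dx, dx ∧ dy) ↔ (e_x, e_y, e_z), the coefficients are exactly the components of curl F. Compute:
  ∂R/∂y - ∂Q/∂z = (0) - (0) = 0
  ∂P/∂z - ∂R/∂x = (0) - (4*x - 2*z) = -4*x + 2*z
  ∂Q/∂x - ∂P/∂y = (-2*x) - (-6*y) = -2*x + 6*y.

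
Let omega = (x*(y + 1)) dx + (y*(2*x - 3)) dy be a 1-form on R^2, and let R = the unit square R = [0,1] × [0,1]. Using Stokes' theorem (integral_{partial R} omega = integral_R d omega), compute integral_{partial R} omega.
integral_(partial R) omega = 1/2

Stokes: integral_partial_R omega = integral_R d omega with d omega = (∂Q/∂x - ∂P/∂y) dx ∧ dy.
  ∂Q/∂x = 2*y
  ∂P/∂y = x
  integrand = ∂Q/∂x - ∂P/∂y = -x + 2*y.
Integrating over R: integral_0^1 integral_0^1 (-x + 2*y) dx dy = 1/2.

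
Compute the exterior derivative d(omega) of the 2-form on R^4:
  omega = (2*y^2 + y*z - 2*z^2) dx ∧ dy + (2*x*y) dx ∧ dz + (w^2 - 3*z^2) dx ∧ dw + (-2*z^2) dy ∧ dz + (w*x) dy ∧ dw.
d(omega) = (-2*x + y - 4*z) dx ∧ dy ∧ dz + (6*z) dx ∧ dz ∧ dw + (w) dx ∧ dy ∧ dw

For a 2-form omega = sum_{i<j} g_{ij} dx_i ∧ dx_j, the exterior derivative is
  d(omega) = sum_{i<j} d(g_{ij}) ∧ dx_i ∧ dx_j = sum_{i<j, k} (∂g_{ij}/∂x_k) dx_k ∧ dx_i ∧ dx_j.
Expand each term, using dx_k ∧ dx_i ∧ dx_j = sgn(permutation) dx_{(a)} ∧ dx_{(b)} ∧ dx_{(c)} with (a < b < c) sorted:
  d(2*y^2 + y*z - 2*z^2) includes (∂/∂z)(2*y^2 + y*z - 2*z^2) dz = (y - 4*z) dz, which multiplied by dx ∧ dy gives (y - 4*z) dx ∧ dy ∧ dz
  d(2*x*y) includes (∂/∂y)(2*x*y) dy = (2*x) dy, which multiplied by dx ∧ dz gives (-2*x) dx ∧ dy ∧ dz
  d(w^2 - 3*z^2) includes (∂/∂z)(w^2 - 3*z^2) dz = (-6*z) dz, which multiplied by dx ∧ dw gives (6*z) dx ∧ dz ∧ dw
  d(w*x) includes (∂/∂x)(w*x) dx = (w) dx, which multiplied by dy ∧ dw gives (w) dx ∧ dy ∧ dw
Collecting like 3-forms: d(omega) = (-2*x + y - 4*z) dx ∧ dy ∧ dz + (6*z) dx ∧ dz ∧ dw + (w) dx ∧ dy ∧ dw.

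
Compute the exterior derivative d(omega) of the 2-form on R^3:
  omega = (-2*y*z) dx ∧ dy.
d(omega) = (-2*y) dx ∧ dy ∧ dz

For a 2-form omega = sum_{i<j} g_{ij} dx_i ∧ dx_j, the exterior derivative is
  d(omega) = sum_{i<j} d(g_{ij}) ∧ dx_i ∧ dx_j = sum_{i<j, k} (∂g_{ij}/∂x_k) dx_k ∧ dx_i ∧ dx_j.
Expand each term, using dx_k ∧ dx_i ∧ dx_j = sgn(permutation) dx_{(a)} ∧ dx_{(b)} ∧ dx_{(c)} with (a < b < c) sorted:
  d(-2*y*z) includes (∂/∂z)(-2*y*z) dz = (-2*y) dz, which multiplied by dx ∧ dy gives (-2*y) dx ∧ dy ∧ dz
Collecting like 3-forms: d(omega) = (-2*y) dx ∧ dy ∧ dz.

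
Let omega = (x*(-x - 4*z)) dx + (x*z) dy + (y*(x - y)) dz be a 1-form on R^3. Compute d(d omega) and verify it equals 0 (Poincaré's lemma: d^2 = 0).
d(d omega) = 0

Step 1: d omega = sum_{i<j} (∂f_j/∂x_i - ∂f_i/∂x_j) dx_i ∧ dx_j:
  coeff of dx ∧ dy: z
  coeff of dx ∧ dz: 4*x + y
  coeff of dy ∧ dz: -2*y
Step 2: Apply d again to each 2-form coefficient. The only possible 3-form in R^3 is dx ∧ dy ∧ dz, with coefficient
  ∂(coeff of dy∧dz)/∂x - ∂(coeff of dx∧dz)/∂y + ∂(coeff of dx∧dy)/∂z
  = ∂/∂x (-2*y) - ∂/∂y (4*x + y) + ∂/∂z (z).
Each of these terms simplifies to sums of mixed partials that cancel in pairs. The result is 0 (by equality of mixed partials for smooth functions — Schwarz / Clairaut).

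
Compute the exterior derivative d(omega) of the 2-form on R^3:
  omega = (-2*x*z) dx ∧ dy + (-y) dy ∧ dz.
d(omega) = (-2*x) dx ∧ dy ∧ dz

For a 2-form omega = sum_{i<j} g_{ij} dx_i ∧ dx_j, the exterior derivative is
  d(omega) = sum_{i<j} d(g_{ij}) ∧ dx_i ∧ dx_j = sum_{i<j, k} (∂g_{ij}/∂x_k) dx_k ∧ dx_i ∧ dx_j.
Expand each term, using dx_k ∧ dx_i ∧ dx_j = sgn(permutation) dx_{(a)} ∧ dx_{(b)} ∧ dx_{(c)} with (a < b < c) sorted:
  d(-2*x*z) includes (∂/∂z)(-2*x*z) dz = (-2*x) dz, which multiplied by dx ∧ dy gives (-2*x) dx ∧ dy ∧ dz
Collecting like 3-forms: d(omega) = (-2*x) dx ∧ dy ∧ dz.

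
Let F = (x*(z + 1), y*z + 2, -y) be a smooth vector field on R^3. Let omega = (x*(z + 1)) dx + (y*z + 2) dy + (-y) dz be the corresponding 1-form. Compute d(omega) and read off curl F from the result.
d(omega) = (-y - 1) dy ∧ dz + (x) dz ∧ dx + (0) dx ∧ dy; curl F = (-y - 1, x, 0)

d omega = sum_{i<j} (∂f_j/∂x_i - ∂f_i/∂x_j) dx_i ∧ dx_j. Under the identification (dy ∧ dz, dz ∧ dx, dx ∧ dy) ↔ (e_x, e_y, e_z), the coefficients are exactly the components of curl F. Compute:
  ∂R/∂y - ∂Q/∂z = (-1) - (y) = -y - 1
  ∂P/∂z - ∂R/∂x = (x) - (0) = x
  ∂Q/∂x - ∂P/∂y = (0) - (0) = 0.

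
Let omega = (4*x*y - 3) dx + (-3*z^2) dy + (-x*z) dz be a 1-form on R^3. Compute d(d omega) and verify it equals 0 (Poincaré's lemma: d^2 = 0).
d(d omega) = 0

Step 1: d omega = sum_{i<j} (∂f_j/∂x_i - ∂f_i/∂x_j) dx_i ∧ dx_j:
  coeff of dx ∧ dy: -4*x
  coeff of dx ∧ dz: -z
  coeff of dy ∧ dz: 6*z
Step 2: Apply d again to each 2-form coefficient. The only possible 3-form in R^3 is dx ∧ dy ∧ dz, with coefficient
  ∂(coeff of dy∧dz)/∂x - ∂(coeff of dx∧dz)/∂y + ∂(coeff of dx∧dy)/∂z
  = ∂/∂x (6*z) - ∂/∂y (-z) + ∂/∂z (-4*x).
Each of these terms simplifies to sums of mixed partials that cancel in pairs. The result is 0 (by equality of mixed partials for smooth functions — Schwarz / Clairaut).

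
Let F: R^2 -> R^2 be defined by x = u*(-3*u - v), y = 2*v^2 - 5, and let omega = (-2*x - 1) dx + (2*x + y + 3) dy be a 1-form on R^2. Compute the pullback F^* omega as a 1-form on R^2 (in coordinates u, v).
F^* omega = (-36*u^3 - 18*u^2*v - 2*u*v^2 + 6*u + v) du + (-6*u^3 - 26*u^2*v - 8*u*v^2 + u + 8*v^3 - 8*v) dv

Using F^*(f dg) = (f ∘ F) d(g ∘ F), substitute each coordinate x_i by F_i(u, v) in f_i, and replace dx_i by d F_i = (∂F_i/∂u) du + (∂F_i/∂v) dv.
  For the x component: f_1(F) = 6*u^2 + 2*u*v - 1; d F_1 = (-6*u - v) du + (-u) dv
  For the y component: f_2(F) = -6*u^2 - 2*u*v + 2*v^2 - 2; d F_2 = (0) du + (4*v) dv
Combining and collecting du, dv coefficients:
  coeff of du: -36*u^3 - 18*u^2*v - 2*u*v^2 + 6*u + v
  coeff of dv: -6*u^3 - 26*u^2*v - 8*u*v^2 + u + 8*v^3 - 8*v
F^* omega = (-36*u^3 - 18*u^2*v - 2*u*v^2 + 6*u + v) du + (-6*u^3 - 26*u^2*v - 8*u*v^2 + u + 8*v^3 - 8*v) dv.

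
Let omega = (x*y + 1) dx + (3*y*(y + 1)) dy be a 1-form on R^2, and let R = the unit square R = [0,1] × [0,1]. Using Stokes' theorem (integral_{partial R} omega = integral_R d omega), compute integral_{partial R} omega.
integral_(partial R) omega = -1/2

Stokes: integral_partial_R omega = integral_R d omega with d omega = (∂Q/∂x - ∂P/∂y) dx ∧ dy.
  ∂Q/∂x = 0
  ∂P/∂y = x
  integrand = ∂Q/∂x - ∂P/∂y = -x.
Integrating over R: integral_0^1 integral_0^1 (-x) dx dy = -1/2.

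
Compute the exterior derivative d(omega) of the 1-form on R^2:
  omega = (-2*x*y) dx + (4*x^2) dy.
d(omega) = (10*x) dx ∧ dy

For a 1-form omega = sum_i f_i dx_i, the exterior derivative is
  d(omega) = sum_{i < j} (∂f_j/∂x_i - ∂f_i/∂x_j) dx_i ∧ dx_j.
  coefficient of dx ∧ dy: ∂f_2/∂x - ∂f_1/∂y = ∂(4*x^2)/∂x - ∂(-2*x*y)/∂y = 10*x
Assembling: d(omega) = (10*x) dx ∧ dy.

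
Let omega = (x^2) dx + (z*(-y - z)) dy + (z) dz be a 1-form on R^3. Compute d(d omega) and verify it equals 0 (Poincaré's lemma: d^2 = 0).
d(d omega) = 0

Step 1: d omega = sum_{i<j} (∂f_j/∂x_i - ∂f_i/∂x_j) dx_i ∧ dx_j:
  coeff of dx ∧ dy: 0
  coeff of dx ∧ dz: 0
  coeff of dy ∧ dz: y + 2*z
Step 2: Apply d again to each 2-form coefficient. The only possible 3-form in R^3 is dx ∧ dy ∧ dz, with coefficient
  ∂(coeff of dy∧dz)/∂x - ∂(coeff of dx∧dz)/∂y + ∂(coeff of dx∧dy)/∂z
  = ∂/∂x (y + 2*z) - ∂/∂y (0) + ∂/∂z (0).
Each of these terms simplifies to sums of mixed partials that cancel in pairs. The result is 0 (by equality of mixed partials for smooth functions — Schwarz / Clairaut).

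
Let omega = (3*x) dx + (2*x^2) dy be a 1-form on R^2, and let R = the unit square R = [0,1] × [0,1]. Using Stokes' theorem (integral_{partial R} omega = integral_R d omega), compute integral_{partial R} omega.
integral_(partial R) omega = 2

Stokes: integral_partial_R omega = integral_R d omega with d omega = (∂Q/∂x - ∂P/∂y) dx ∧ dy.
  ∂Q/∂x = 4*x
  ∂P/∂y = 0
  integrand = ∂Q/∂x - ∂P/∂y = 4*x.
Integrating over R: integral_0^1 integral_0^1 (4*x) dx dy = 2.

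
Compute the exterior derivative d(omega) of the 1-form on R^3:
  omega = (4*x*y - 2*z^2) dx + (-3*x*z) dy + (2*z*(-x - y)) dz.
d(omega) = (-4*x - 3*z) dx ∧ dy + (2*z) dx ∧ dz + (3*x - 2*z) dy ∧ dz

For a 1-form omega = sum_i f_i dx_i, the exterior derivative is
  d(omega) = sum_{i < j} (∂f_j/∂x_i - ∂f_i/∂x_j) dx_i ∧ dx_j.
  coefficient of dx ∧ dy: ∂f_2/∂x - ∂f_1/∂y = ∂(-3*x*z)/∂x - ∂(4*x*y - 2*z^2)/∂y = -4*x - 3*z
  coefficient of dx ∧ dz: ∂f_3/∂x - ∂f_1/∂z = ∂(2*z*(-x - y))/∂x - ∂(4*x*y - 2*z^2)/∂z = 2*z
  coefficient of dy ∧ dz: ∂f_3/∂y - ∂f_2/∂z = ∂(2*z*(-x - y))/∂y - ∂(-3*x*z)/∂z = 3*x - 2*z
Assembling: d(omega) = (-4*x - 3*z) dx ∧ dy + (2*z) dx ∧ dz + (3*x - 2*z) dy ∧ dz.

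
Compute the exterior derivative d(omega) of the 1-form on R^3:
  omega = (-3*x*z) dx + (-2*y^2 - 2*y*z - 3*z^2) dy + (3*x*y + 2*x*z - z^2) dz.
d(omega) = (3*x + 3*y + 2*z) dx ∧ dz + (3*x + 2*y + 6*z) dy ∧ dz

For a 1-form omega = sum_i f_i dx_i, the exterior derivative is
  d(omega) = sum_{i < j} (∂f_j/∂x_i - ∂f_i/∂x_j) dx_i ∧ dx_j.
  coefficient of dx ∧ dz: ∂f_3/∂x - ∂f_1/∂z = ∂(3*x*y + 2*x*z - z^2)/∂x - ∂(-3*x*z)/∂z = 3*x + 3*y + 2*z
  coefficient of dy ∧ dz: ∂f_3/∂y - ∂f_2/∂z = ∂(3*x*y + 2*x*z - z^2)/∂y - ∂(-2*y^2 - 2*y*z - 3*z^2)/∂z = 3*x + 2*y + 6*z
Assembling: d(omega) = (3*x + 3*y + 2*z) dx ∧ dz + (3*x + 2*y + 6*z) dy ∧ dz.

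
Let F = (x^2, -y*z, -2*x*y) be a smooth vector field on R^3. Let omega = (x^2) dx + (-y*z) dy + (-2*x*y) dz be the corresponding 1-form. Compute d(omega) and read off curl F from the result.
d(omega) = (-2*x + y) dy ∧ dz + (2*y) dz ∧ dx + (0) dx ∧ dy; curl F = (-2*x + y, 2*y, 0)

d omega = sum_{i<j} (∂f_j/∂x_i - ∂f_i/∂x_j) dx_i ∧ dx_j. Under the identification (dy ∧ dz, dz ∧ dx, dx ∧ dy) ↔ (e_x, e_y, e_z), the coefficients are exactly the components of curl F. Compute:
  ∂R/∂y - ∂Q/∂z = (-2*x) - (-y) = -2*x + y
  ∂P/∂z - ∂R/∂x = (0) - (-2*y) = 2*y
  ∂Q/∂x - ∂P/∂y = (0) - (0) = 0.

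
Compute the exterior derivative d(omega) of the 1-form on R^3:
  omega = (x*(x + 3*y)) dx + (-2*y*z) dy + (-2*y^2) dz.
d(omega) = (-3*x) dx ∧ dy + (-2*y) dy ∧ dz

For a 1-form omega = sum_i f_i dx_i, the exterior derivative is
  d(omega) = sum_{i < j} (∂f_j/∂x_i - ∂f_i/∂x_j) dx_i ∧ dx_j.
  coefficient of dx ∧ dy: ∂f_2/∂x - ∂f_1/∂y = ∂(-2*y*z)/∂x - ∂(x*(x + 3*y))/∂y = -3*x
  coefficient of dy ∧ dz: ∂f_3/∂y - ∂f_2/∂z = ∂(-2*y^2)/∂y - ∂(-2*y*z)/∂z = -2*y
Assembling: d(omega) = (-3*x) dx ∧ dy + (-2*y) dy ∧ dz.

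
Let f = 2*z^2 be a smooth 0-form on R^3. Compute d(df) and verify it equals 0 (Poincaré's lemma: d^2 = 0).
d(df) = 0

Step 1: df = sum_i (∂f/∂x_i) dx_i = (0) dx + (0) dy + (4*z) dz.
Step 2: Apply d again. Using the 1-form formula, the coefficient of dx ∧ dy in d(df) is ∂^2 f/∂x ∂y - ∂^2 f/∂y ∂x = (0) - (0) = 0 (equality of mixed partials for smooth f).
Similarly for dx ∧ dz and dy ∧ dz — all coefficients vanish. So d(df) = 0.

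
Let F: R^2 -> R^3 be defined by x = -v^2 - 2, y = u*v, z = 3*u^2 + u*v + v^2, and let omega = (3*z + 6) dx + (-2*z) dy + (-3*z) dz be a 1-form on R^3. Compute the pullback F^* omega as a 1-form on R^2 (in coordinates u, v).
F^* omega = (-54*u^3 - 33*u^2*v - 23*u*v^2 - 5*v^3) du + (-15*u^3 - 41*u^2*v - 17*u*v^2 - 12*v^3 - 12*v) dv

Using F^*(f dg) = (f ∘ F) d(g ∘ F), substitute each coordinate x_i by F_i(u, v) in f_i, and replace dx_i by d F_i = (∂F_i/∂u) du + (∂F_i/∂v) dv.
  For the x component: f_1(F) = 9*u^2 + 3*u*v + 3*v^2 + 6; d F_1 = (0) du + (-2*v) dv
  For the y component: f_2(F) = -6*u^2 - 2*u*v - 2*v^2; d F_2 = (v) du + (u) dv
  For the z component: f_3(F) = -9*u^2 - 3*u*v - 3*v^2; d F_3 = (6*u + v) du + (u + 2*v) dv
Combining and collecting du, dv coefficients:
  coeff of du: -54*u^3 - 33*u^2*v - 23*u*v^2 - 5*v^3
  coeff of dv: -15*u^3 - 41*u^2*v - 17*u*v^2 - 12*v^3 - 12*v
F^* omega = (-54*u^3 - 33*u^2*v - 23*u*v^2 - 5*v^3) du + (-15*u^3 - 41*u^2*v - 17*u*v^2 - 12*v^3 - 12*v) dv.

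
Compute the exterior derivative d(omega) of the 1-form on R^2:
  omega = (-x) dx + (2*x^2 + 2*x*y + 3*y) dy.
d(omega) = (4*x + 2*y) dx ∧ dy

For a 1-form omega = sum_i f_i dx_i, the exterior derivative is
  d(omega) = sum_{i < j} (∂f_j/∂x_i - ∂f_i/∂x_j) dx_i ∧ dx_j.
  coefficient of dx ∧ dy: ∂f_2/∂x - ∂f_1/∂y = ∂(2*x^2 + 2*x*y + 3*y)/∂x - ∂(-x)/∂y = 4*x + 2*y
Assembling: d(omega) = (4*x + 2*y) dx ∧ dy.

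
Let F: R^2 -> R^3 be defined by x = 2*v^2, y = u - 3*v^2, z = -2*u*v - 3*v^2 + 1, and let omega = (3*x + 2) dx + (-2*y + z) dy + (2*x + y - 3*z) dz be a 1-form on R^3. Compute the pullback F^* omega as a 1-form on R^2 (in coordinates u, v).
F^* omega = (-12*u*v^2 - 4*u*v - 2*u - 20*v^3 + 3*v^2 + 6*v + 1) du + (-12*u^2*v - 2*u^2 - 44*u*v^2 + 6*u*v + 6*u - 54*v^3 + 20*v) dv

Using F^*(f dg) = (f ∘ F) d(g ∘ F), substitute each coordinate x_i by F_i(u, v) in f_i, and replace dx_i by d F_i = (∂F_i/∂u) du + (∂F_i/∂v) dv.
  For the x component: f_1(F) = 6*v^2 + 2; d F_1 = (0) du + (4*v) dv
  For the y component: f_2(F) = -2*u*v - 2*u + 3*v^2 + 1; d F_2 = (1) du + (-6*v) dv
  For the z component: f_3(F) = 6*u*v + u + 10*v^2 - 3; d F_3 = (-2*v) du + (-2*u - 6*v) dv
Combining and collecting du, dv coefficients:
  coeff of du: -12*u*v^2 - 4*u*v - 2*u - 20*v^3 + 3*v^2 + 6*v + 1
  coeff of dv: -12*u^2*v - 2*u^2 - 44*u*v^2 + 6*u*v + 6*u - 54*v^3 + 20*v
F^* omega = (-12*u*v^2 - 4*u*v - 2*u - 20*v^3 + 3*v^2 + 6*v + 1) du + (-12*u^2*v - 2*u^2 - 44*u*v^2 + 6*u*v + 6*u - 54*v^3 + 20*v) dv.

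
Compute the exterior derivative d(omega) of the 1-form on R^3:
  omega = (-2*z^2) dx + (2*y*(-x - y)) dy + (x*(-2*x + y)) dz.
d(omega) = (-2*y) dx ∧ dy + (-4*x + y + 4*z) dx ∧ dz + (x) dy ∧ dz

For a 1-form omega = sum_i f_i dx_i, the exterior derivative is
  d(omega) = sum_{i < j} (∂f_j/∂x_i - ∂f_i/∂x_j) dx_i ∧ dx_j.
  coefficient of dx ∧ dy: ∂f_2/∂x - ∂f_1/∂y = ∂(2*y*(-x - y))/∂x - ∂(-2*z^2)/∂y = -2*y
  coefficient of dx ∧ dz: ∂f_3/∂x - ∂f_1/∂z = ∂(x*(-2*x + y))/∂x - ∂(-2*z^2)/∂z = -4*x + y + 4*z
  coefficient of dy ∧ dz: ∂f_3/∂y - ∂f_2/∂z = ∂(x*(-2*x + y))/∂y - ∂(2*y*(-x - y))/∂z = x
Assembling: d(omega) = (-2*y) dx ∧ dy + (-4*x + y + 4*z) dx ∧ dz + (x) dy ∧ dz.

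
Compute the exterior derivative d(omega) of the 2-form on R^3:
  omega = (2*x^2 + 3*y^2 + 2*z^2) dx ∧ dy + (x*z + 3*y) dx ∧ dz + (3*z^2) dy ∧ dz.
d(omega) = (4*z - 3) dx ∧ dy ∧ dz

For a 2-form omega = sum_{i<j} g_{ij} dx_i ∧ dx_j, the exterior derivative is
  d(omega) = sum_{i<j} d(g_{ij}) ∧ dx_i ∧ dx_j = sum_{i<j, k} (∂g_{ij}/∂x_k) dx_k ∧ dx_i ∧ dx_j.
Expand each term, using dx_k ∧ dx_i ∧ dx_j = sgn(permutation) dx_{(a)} ∧ dx_{(b)} ∧ dx_{(c)} with (a < b < c) sorted:
  d(2*x^2 + 3*y^2 + 2*z^2) includes (∂/∂z)(2*x^2 + 3*y^2 + 2*z^2) dz = (4*z) dz, which multiplied by dx ∧ dy gives (4*z) dx ∧ dy ∧ dz
  d(x*z + 3*y) includes (∂/∂y)(x*z + 3*y) dy = (3) dy, which multiplied by dx ∧ dz gives (-3) dx ∧ dy ∧ dz
Collecting like 3-forms: d(omega) = (4*z - 3) dx ∧ dy ∧ dz.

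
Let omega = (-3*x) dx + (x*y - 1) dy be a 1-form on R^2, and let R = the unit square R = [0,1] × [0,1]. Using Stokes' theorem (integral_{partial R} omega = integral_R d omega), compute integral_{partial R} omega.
integral_(partial R) omega = 1/2

Stokes: integral_partial_R omega = integral_R d omega with d omega = (∂Q/∂x - ∂P/∂y) dx ∧ dy.
  ∂Q/∂x = y
  ∂P/∂y = 0
  integrand = ∂Q/∂x - ∂P/∂y = y.
Integrating over R: integral_0^1 integral_0^1 (y) dx dy = 1/2.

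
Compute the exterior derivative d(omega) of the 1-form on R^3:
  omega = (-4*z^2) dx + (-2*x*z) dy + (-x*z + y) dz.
d(omega) = (-2*z) dx ∧ dy + (7*z) dx ∧ dz + (2*x + 1) dy ∧ dz

For a 1-form omega = sum_i f_i dx_i, the exterior derivative is
  d(omega) = sum_{i < j} (∂f_j/∂x_i - ∂f_i/∂x_j) dx_i ∧ dx_j.
  coefficient of dx ∧ dy: ∂f_2/∂x - ∂f_1/∂y = ∂(-2*x*z)/∂x - ∂(-4*z^2)/∂y = -2*z
  coefficient of dx ∧ dz: ∂f_3/∂x - ∂f_1/∂z = ∂(-x*z + y)/∂x - ∂(-4*z^2)/∂z = 7*z
  coefficient of dy ∧ dz: ∂f_3/∂y - ∂f_2/∂z = ∂(-x*z + y)/∂y - ∂(-2*x*z)/∂z = 2*x + 1
Assembling: d(omega) = (-2*z) dx ∧ dy + (7*z) dx ∧ dz + (2*x + 1) dy ∧ dz.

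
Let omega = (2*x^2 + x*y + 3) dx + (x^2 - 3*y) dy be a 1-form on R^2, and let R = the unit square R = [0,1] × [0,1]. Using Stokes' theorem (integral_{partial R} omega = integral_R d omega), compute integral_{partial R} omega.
integral_(partial R) omega = 1/2

Stokes: integral_partial_R omega = integral_R d omega with d omega = (∂Q/∂x - ∂P/∂y) dx ∧ dy.
  ∂Q/∂x = 2*x
  ∂P/∂y = x
  integrand = ∂Q/∂x - ∂P/∂y = x.
Integrating over R: integral_0^1 integral_0^1 (x) dx dy = 1/2.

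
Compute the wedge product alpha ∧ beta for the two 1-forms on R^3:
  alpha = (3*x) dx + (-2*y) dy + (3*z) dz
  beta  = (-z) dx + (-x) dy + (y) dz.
alpha ∧ beta = (-3*x^2 - 2*y*z) dx ∧ dy + (3*x*y + 3*z^2) dx ∧ dz + (3*x*z - 2*y^2) dy ∧ dz

Distribute the wedge, using dx_i ∧ dx_j = -dx_j ∧ dx_i and dx_i ∧ dx_i = 0. For each pair (i, j) with i < j, the coefficient of dx_i ∧ dx_j in alpha ∧ beta is (alpha_i * beta_j - alpha_j * beta_i). Collecting: alpha ∧ beta = (-3*x^2 - 2*y*z) dx ∧ dy + (3*x*y + 3*z^2) dx ∧ dz + (3*x*z - 2*y^2) dy ∧ dz.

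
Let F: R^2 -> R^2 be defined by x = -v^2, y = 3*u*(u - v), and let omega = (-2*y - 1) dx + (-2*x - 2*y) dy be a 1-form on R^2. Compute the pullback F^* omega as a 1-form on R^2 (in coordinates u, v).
F^* omega = (-36*u^3 + 54*u^2*v - 6*u*v^2 - 6*v^3) du + (18*u^3 - 6*u^2*v - 18*u*v^2 + 2*v) dv

Using F^*(f dg) = (f ∘ F) d(g ∘ F), substitute each coordinate x_i by F_i(u, v) in f_i, and replace dx_i by d F_i = (∂F_i/∂u) du + (∂F_i/∂v) dv.
  For the x component: f_1(F) = -6*u^2 + 6*u*v - 1; d F_1 = (0) du + (-2*v) dv
  For the y component: f_2(F) = -6*u^2 + 6*u*v + 2*v^2; d F_2 = (6*u - 3*v) du + (-3*u) dv
Combining and collecting du, dv coefficients:
  coeff of du: -36*u^3 + 54*u^2*v - 6*u*v^2 - 6*v^3
  coeff of dv: 18*u^3 - 6*u^2*v - 18*u*v^2 + 2*v
F^* omega = (-36*u^3 + 54*u^2*v - 6*u*v^2 - 6*v^3) du + (18*u^3 - 6*u^2*v - 18*u*v^2 + 2*v) dv.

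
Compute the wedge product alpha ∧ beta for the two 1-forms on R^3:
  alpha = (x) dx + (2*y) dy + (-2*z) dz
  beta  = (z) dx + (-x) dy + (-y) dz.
alpha ∧ beta = (-x^2 - 2*y*z) dx ∧ dy + (-x*y + 2*z^2) dx ∧ dz + (-2*x*z - 2*y^2) dy ∧ dz

Distribute the wedge, using dx_i ∧ dx_j = -dx_j ∧ dx_i and dx_i ∧ dx_i = 0. For each pair (i, j) with i < j, the coefficient of dx_i ∧ dx_j in alpha ∧ beta is (alpha_i * beta_j - alpha_j * beta_i). Collecting: alpha ∧ beta = (-x^2 - 2*y*z) dx ∧ dy + (-x*y + 2*z^2) dx ∧ dz + (-2*x*z - 2*y^2) dy ∧ dz.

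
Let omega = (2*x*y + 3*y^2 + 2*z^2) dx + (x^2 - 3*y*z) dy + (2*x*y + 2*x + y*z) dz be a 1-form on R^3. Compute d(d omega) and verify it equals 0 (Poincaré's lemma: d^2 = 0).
d(d omega) = 0

Step 1: d omega = sum_{i<j} (∂f_j/∂x_i - ∂f_i/∂x_j) dx_i ∧ dx_j:
  coeff of dx ∧ dy: -6*y
  coeff of dx ∧ dz: 2*y - 4*z + 2
  coeff of dy ∧ dz: 2*x + 3*y + z
Step 2: Apply d again to each 2-form coefficient. The only possible 3-form in R^3 is dx ∧ dy ∧ dz, with coefficient
  ∂(coeff of dy∧dz)/∂x - ∂(coeff of dx∧dz)/∂y + ∂(coeff of dx∧dy)/∂z
  = ∂/∂x (2*x + 3*y + z) - ∂/∂y (2*y - 4*z + 2) + ∂/∂z (-6*y).
Each of these terms simplifies to sums of mixed partials that cancel in pairs. The result is 0 (by equality of mixed partials for smooth functions — Schwarz / Clairaut).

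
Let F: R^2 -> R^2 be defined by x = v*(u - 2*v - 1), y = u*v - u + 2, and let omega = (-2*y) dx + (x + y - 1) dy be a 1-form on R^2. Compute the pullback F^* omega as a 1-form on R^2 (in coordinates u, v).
F^* omega = (-u*v + u - 2*v^3 + v^2 - 2*v - 1) du + (u^2 + 6*u*v^2 - 7*u*v - 5*u + 16*v + 4) dv

Using F^*(f dg) = (f ∘ F) d(g ∘ F), substitute each coordinate x_i by F_i(u, v) in f_i, and replace dx_i by d F_i = (∂F_i/∂u) du + (∂F_i/∂v) dv.
  For the x component: f_1(F) = -2*u*v + 2*u - 4; d F_1 = (v) du + (u - 4*v - 1) dv
  For the y component: f_2(F) = 2*u*v - u - 2*v^2 - v + 1; d F_2 = (v - 1) du + (u) dv
Combining and collecting du, dv coefficients:
  coeff of du: -u*v + u - 2*v^3 + v^2 - 2*v - 1
  coeff of dv: u^2 + 6*u*v^2 - 7*u*v - 5*u + 16*v + 4
F^* omega = (-u*v + u - 2*v^3 + v^2 - 2*v - 1) du + (u^2 + 6*u*v^2 - 7*u*v - 5*u + 16*v + 4) dv.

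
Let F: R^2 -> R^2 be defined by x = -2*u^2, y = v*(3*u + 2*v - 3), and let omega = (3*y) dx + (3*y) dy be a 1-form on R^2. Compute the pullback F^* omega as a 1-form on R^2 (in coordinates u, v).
F^* omega = (3*v*(-12*u^2 + u*v + 12*u + 6*v^2 - 9*v)) du + (3*v*(9*u^2 + 18*u*v - 18*u + 8*v^2 - 18*v + 9)) dv

Using F^*(f dg) = (f ∘ F) d(g ∘ F), substitute each coordinate x_i by F_i(u, v) in f_i, and replace dx_i by d F_i = (∂F_i/∂u) du + (∂F_i/∂v) dv.
  For the x component: f_1(F) = 3*v*(3*u + 2*v - 3); d F_1 = (-4*u) du + (0) dv
  For the y component: f_2(F) = 3*v*(3*u + 2*v - 3); d F_2 = (3*v) du + (3*u + 4*v - 3) dv
Combining and collecting du, dv coefficients:
  coeff of du: 3*v*(-12*u^2 + u*v + 12*u + 6*v^2 - 9*v)
  coeff of dv: 3*v*(9*u^2 + 18*u*v - 18*u + 8*v^2 - 18*v + 9)
F^* omega = (3*v*(-12*u^2 + u*v + 12*u + 6*v^2 - 9*v)) du + (3*v*(9*u^2 + 18*u*v - 18*u + 8*v^2 - 18*v + 9)) dv.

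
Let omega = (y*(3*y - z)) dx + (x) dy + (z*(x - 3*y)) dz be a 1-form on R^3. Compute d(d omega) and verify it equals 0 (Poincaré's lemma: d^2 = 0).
d(d omega) = 0

Step 1: d omega = sum_{i<j} (∂f_j/∂x_i - ∂f_i/∂x_j) dx_i ∧ dx_j:
  coeff of dx ∧ dy: -6*y + z + 1
  coeff of dx ∧ dz: y + z
  coeff of dy ∧ dz: -3*z
Step 2: Apply d again to each 2-form coefficient. The only possible 3-form in R^3 is dx ∧ dy ∧ dz, with coefficient
  ∂(coeff of dy∧dz)/∂x - ∂(coeff of dx∧dz)/∂y + ∂(coeff of dx∧dy)/∂z
  = ∂/∂x (-3*z) - ∂/∂y (y + z) + ∂/∂z (-6*y + z + 1).
Each of these terms simplifies to sums of mixed partials that cancel in pairs. The result is 0 (by equality of mixed partials for smooth functions — Schwarz / Clairaut).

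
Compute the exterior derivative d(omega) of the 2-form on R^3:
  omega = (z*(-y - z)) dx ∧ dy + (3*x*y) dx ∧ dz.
d(omega) = (-3*x - y - 2*z) dx ∧ dy ∧ dz

For a 2-form omega = sum_{i<j} g_{ij} dx_i ∧ dx_j, the exterior derivative is
  d(omega) = sum_{i<j} d(g_{ij}) ∧ dx_i ∧ dx_j = sum_{i<j, k} (∂g_{ij}/∂x_k) dx_k ∧ dx_i ∧ dx_j.
Expand each term, using dx_k ∧ dx_i ∧ dx_j = sgn(permutation) dx_{(a)} ∧ dx_{(b)} ∧ dx_{(c)} with (a < b < c) sorted:
  d(z*(-y - z)) includes (∂/∂z)(z*(-y - z)) dz = (-y - 2*z) dz, which multiplied by dx ∧ dy gives (-y - 2*z) dx ∧ dy ∧ dz
  d(3*x*y) includes (∂/∂y)(3*x*y) dy = (3*x) dy, which multiplied by dx ∧ dz gives (-3*x) dx ∧ dy ∧ dz
Collecting like 3-forms: d(omega) = (-3*x - y - 2*z) dx ∧ dy ∧ dz.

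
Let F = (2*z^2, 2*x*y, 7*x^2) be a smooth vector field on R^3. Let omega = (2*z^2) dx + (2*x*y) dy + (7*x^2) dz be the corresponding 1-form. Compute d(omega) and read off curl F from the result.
d(omega) = (0) dy ∧ dz + (-14*x + 4*z) dz ∧ dx + (2*y) dx ∧ dy; curl F = (0, -14*x + 4*z, 2*y)

d omega = sum_{i<j} (∂f_j/∂x_i - ∂f_i/∂x_j) dx_i ∧ dx_j. Under the identification (dy ∧ dz, dz ∧ dx, dx ∧ dy) ↔ (e_x, e_y, e_z), the coefficients are exactly the components of curl F. Compute:
  ∂R/∂y - ∂Q/∂z = (0) - (0) = 0
  ∂P/∂z - ∂R/∂x = (4*z) - (14*x) = -14*x + 4*z
  ∂Q/∂x - ∂P/∂y = (2*y) - (0) = 2*y.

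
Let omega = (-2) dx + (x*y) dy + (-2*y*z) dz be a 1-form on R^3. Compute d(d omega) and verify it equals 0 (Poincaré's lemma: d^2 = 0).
d(d omega) = 0

Step 1: d omega = sum_{i<j} (∂f_j/∂x_i - ∂f_i/∂x_j) dx_i ∧ dx_j:
  coeff of dx ∧ dy: y
  coeff of dx ∧ dz: 0
  coeff of dy ∧ dz: -2*z
Step 2: Apply d again to each 2-form coefficient. The only possible 3-form in R^3 is dx ∧ dy ∧ dz, with coefficient
  ∂(coeff of dy∧dz)/∂x - ∂(coeff of dx∧dz)/∂y + ∂(coeff of dx∧dy)/∂z
  = ∂/∂x (-2*z) - ∂/∂y (0) + ∂/∂z (y).
Each of these terms simplifies to sums of mixed partials that cancel in pairs. The result is 0 (by equality of mixed partials for smooth functions — Schwarz / Clairaut).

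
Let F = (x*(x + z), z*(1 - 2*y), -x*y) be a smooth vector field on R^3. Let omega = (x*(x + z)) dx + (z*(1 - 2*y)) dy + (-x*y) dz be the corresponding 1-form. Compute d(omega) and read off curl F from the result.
d(omega) = (-x + 2*y - 1) dy ∧ dz + (x + y) dz ∧ dx + (0) dx ∧ dy; curl F = (-x + 2*y - 1, x + y, 0)

d omega = sum_{i<j} (∂f_j/∂x_i - ∂f_i/∂x_j) dx_i ∧ dx_j. Under the identification (dy ∧ dz, dz ∧ dx, dx ∧ dy) ↔ (e_x, e_y, e_z), the coefficients are exactly the components of curl F. Compute:
  ∂R/∂y - ∂Q/∂z = (-x) - (1 - 2*y) = -x + 2*y - 1
  ∂P/∂z - ∂R/∂x = (x) - (-y) = x + y
  ∂Q/∂x - ∂P/∂y = (0) - (0) = 0.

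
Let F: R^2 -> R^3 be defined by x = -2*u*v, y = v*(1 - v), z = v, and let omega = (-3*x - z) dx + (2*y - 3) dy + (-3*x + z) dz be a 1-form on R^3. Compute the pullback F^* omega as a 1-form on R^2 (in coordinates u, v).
F^* omega = (v^2*(2 - 12*u)) du + (-12*u^2*v + 8*u*v + 4*v^3 - 6*v^2 + 9*v - 3) dv

Using F^*(f dg) = (f ∘ F) d(g ∘ F), substitute each coordinate x_i by F_i(u, v) in f_i, and replace dx_i by d F_i = (∂F_i/∂u) du + (∂F_i/∂v) dv.
  For the x component: f_1(F) = v*(6*u - 1); d F_1 = (-2*v) du + (-2*u) dv
  For the y component: f_2(F) = -2*v^2 + 2*v - 3; d F_2 = (0) du + (1 - 2*v) dv
  For the z component: f_3(F) = v*(6*u + 1); d F_3 = (0) du + (1) dv
Combining and collecting du, dv coefficients:
  coeff of du: v^2*(2 - 12*u)
  coeff of dv: -12*u^2*v + 8*u*v + 4*v^3 - 6*v^2 + 9*v - 3
F^* omega = (v^2*(2 - 12*u)) du + (-12*u^2*v + 8*u*v + 4*v^3 - 6*v^2 + 9*v - 3) dv.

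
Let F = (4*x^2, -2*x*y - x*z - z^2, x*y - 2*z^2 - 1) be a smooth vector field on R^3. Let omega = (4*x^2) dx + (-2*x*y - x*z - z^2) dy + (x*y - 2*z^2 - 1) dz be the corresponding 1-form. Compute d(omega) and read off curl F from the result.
d(omega) = (2*x + 2*z) dy ∧ dz + (-y) dz ∧ dx + (-2*y - z) dx ∧ dy; curl F = (2*x + 2*z, -y, -2*y - z)

d omega = sum_{i<j} (∂f_j/∂x_i - ∂f_i/∂x_j) dx_i ∧ dx_j. Under the identification (dy ∧ dz, dz ∧ dx, dx ∧ dy) ↔ (e_x, e_y, e_z), the coefficients are exactly the components of curl F. Compute:
  ∂R/∂y - ∂Q/∂z = (x) - (-x - 2*z) = 2*x + 2*z
  ∂P/∂z - ∂R/∂x = (0) - (y) = -y
  ∂Q/∂x - ∂P/∂y = (-2*y - z) - (0) = -2*y - z.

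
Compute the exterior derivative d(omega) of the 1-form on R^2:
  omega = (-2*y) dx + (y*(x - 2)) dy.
d(omega) = (y + 2) dx ∧ dy

For a 1-form omega = sum_i f_i dx_i, the exterior derivative is
  d(omega) = sum_{i < j} (∂f_j/∂x_i - ∂f_i/∂x_j) dx_i ∧ dx_j.
  coefficient of dx ∧ dy: ∂f_2/∂x - ∂f_1/∂y = ∂(y*(x - 2))/∂x - ∂(-2*y)/∂y = y + 2
Assembling: d(omega) = (y + 2) dx ∧ dy.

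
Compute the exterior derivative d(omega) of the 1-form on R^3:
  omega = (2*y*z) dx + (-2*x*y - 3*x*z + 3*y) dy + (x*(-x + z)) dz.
d(omega) = (-2*y - 5*z) dx ∧ dy + (-2*x - 2*y + z) dx ∧ dz + (3*x) dy ∧ dz

For a 1-form omega = sum_i f_i dx_i, the exterior derivative is
  d(omega) = sum_{i < j} (∂f_j/∂x_i - ∂f_i/∂x_j) dx_i ∧ dx_j.
  coefficient of dx ∧ dy: ∂f_2/∂x - ∂f_1/∂y = ∂(-2*x*y - 3*x*z + 3*y)/∂x - ∂(2*y*z)/∂y = -2*y - 5*z
  coefficient of dx ∧ dz: ∂f_3/∂x - ∂f_1/∂z = ∂(x*(-x + z))/∂x - ∂(2*y*z)/∂z = -2*x - 2*y + z
  coefficient of dy ∧ dz: ∂f_3/∂y - ∂f_2/∂z = ∂(x*(-x + z))/∂y - ∂(-2*x*y - 3*x*z + 3*y)/∂z = 3*x
Assembling: d(omega) = (-2*y - 5*z) dx ∧ dy + (-2*x - 2*y + z) dx ∧ dz + (3*x) dy ∧ dz.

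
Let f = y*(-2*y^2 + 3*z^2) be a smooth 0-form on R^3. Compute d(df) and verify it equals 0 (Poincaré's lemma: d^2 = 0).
d(df) = 0

Step 1: df = sum_i (∂f/∂x_i) dx_i = (0) dx + (-6*y^2 + 3*z^2) dy + (6*y*z) dz.
Step 2: Apply d again. Using the 1-form formula, the coefficient of dx ∧ dy in d(df) is ∂^2 f/∂x ∂y - ∂^2 f/∂y ∂x = (0) - (0) = 0 (equality of mixed partials for smooth f).
Similarly for dx ∧ dz and dy ∧ dz — all coefficients vanish. So d(df) = 0.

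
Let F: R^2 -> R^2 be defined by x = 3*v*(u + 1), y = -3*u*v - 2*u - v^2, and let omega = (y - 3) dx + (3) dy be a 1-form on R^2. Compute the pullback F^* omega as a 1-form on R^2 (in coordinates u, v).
F^* omega = (-9*u*v^2 - 6*u*v - 3*v^3 - 18*v - 6) du + (-9*u^2*v - 6*u^2 - 3*u*v^2 - 9*u*v - 24*u - 3*v^2 - 6*v - 9) dv

Using F^*(f dg) = (f ∘ F) d(g ∘ F), substitute each coordinate x_i by F_i(u, v) in f_i, and replace dx_i by d F_i = (∂F_i/∂u) du + (∂F_i/∂v) dv.
  For the x component: f_1(F) = -3*u*v - 2*u - v^2 - 3; d F_1 = (3*v) du + (3*u + 3) dv
  For the y component: f_2(F) = 3; d F_2 = (-3*v - 2) du + (-3*u - 2*v) dv
Combining and collecting du, dv coefficients:
  coeff of du: -9*u*v^2 - 6*u*v - 3*v^3 - 18*v - 6
  coeff of dv: -9*u^2*v - 6*u^2 - 3*u*v^2 - 9*u*v - 24*u - 3*v^2 - 6*v - 9
F^* omega = (-9*u*v^2 - 6*u*v - 3*v^3 - 18*v - 6) du + (-9*u^2*v - 6*u^2 - 3*u*v^2 - 9*u*v - 24*u - 3*v^2 - 6*v - 9) dv.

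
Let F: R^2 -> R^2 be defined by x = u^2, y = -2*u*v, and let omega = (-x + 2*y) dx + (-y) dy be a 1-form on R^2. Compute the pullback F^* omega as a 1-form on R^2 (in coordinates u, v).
F^* omega = (2*u*(-u^2 - 4*u*v - 2*v^2)) du + (-4*u^2*v) dv

Using F^*(f dg) = (f ∘ F) d(g ∘ F), substitute each coordinate x_i by F_i(u, v) in f_i, and replace dx_i by d F_i = (∂F_i/∂u) du + (∂F_i/∂v) dv.
  For the x component: f_1(F) = u*(-u - 4*v); d F_1 = (2*u) du + (0) dv
  For the y component: f_2(F) = 2*u*v; d F_2 = (-2*v) du + (-2*u) dv
Combining and collecting du, dv coefficients:
  coeff of du: 2*u*(-u^2 - 4*u*v - 2*v^2)
  coeff of dv: -4*u^2*v
F^* omega = (2*u*(-u^2 - 4*u*v - 2*v^2)) du + (-4*u^2*v) dv.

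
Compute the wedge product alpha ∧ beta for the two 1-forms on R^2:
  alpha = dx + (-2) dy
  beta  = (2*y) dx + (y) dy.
alpha ∧ beta = (5*y) dx ∧ dy

Distribute the wedge, using dx_i ∧ dx_j = -dx_j ∧ dx_i and dx_i ∧ dx_i = 0. For each pair (i, j) with i < j, the coefficient of dx_i ∧ dx_j in alpha ∧ beta is (alpha_i * beta_j - alpha_j * beta_i). Collecting: alpha ∧ beta = (5*y) dx ∧ dy.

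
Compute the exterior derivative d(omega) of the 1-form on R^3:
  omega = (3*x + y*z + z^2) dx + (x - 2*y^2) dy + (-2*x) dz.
d(omega) = (1 - z) dx ∧ dy + (-y - 2*z - 2) dx ∧ dz

For a 1-form omega = sum_i f_i dx_i, the exterior derivative is
  d(omega) = sum_{i < j} (∂f_j/∂x_i - ∂f_i/∂x_j) dx_i ∧ dx_j.
  coefficient of dx ∧ dy: ∂f_2/∂x - ∂f_1/∂y = ∂(x - 2*y^2)/∂x - ∂(3*x + y*z + z^2)/∂y = 1 - z
  coefficient of dx ∧ dz: ∂f_3/∂x - ∂f_1/∂z = ∂(-2*x)/∂x - ∂(3*x + y*z + z^2)/∂z = -y - 2*z - 2
Assembling: d(omega) = (1 - z) dx ∧ dy + (-y - 2*z - 2) dx ∧ dz.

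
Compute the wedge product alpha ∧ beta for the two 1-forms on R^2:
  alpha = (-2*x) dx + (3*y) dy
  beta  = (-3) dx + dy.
alpha ∧ beta = (-2*x + 9*y) dx ∧ dy

Distribute the wedge, using dx_i ∧ dx_j = -dx_j ∧ dx_i and dx_i ∧ dx_i = 0. For each pair (i, j) with i < j, the coefficient of dx_i ∧ dx_j in alpha ∧ beta is (alpha_i * beta_j - alpha_j * beta_i). Collecting: alpha ∧ beta = (-2*x + 9*y) dx ∧ dy.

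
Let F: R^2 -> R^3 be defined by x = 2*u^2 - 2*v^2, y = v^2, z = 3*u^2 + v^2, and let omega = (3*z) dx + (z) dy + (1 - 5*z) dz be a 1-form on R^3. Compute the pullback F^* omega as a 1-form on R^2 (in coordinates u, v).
F^* omega = (6*u*(-9*u^2 - 3*v^2 + 1)) du + (2*v*(-30*u^2 - 10*v^2 + 1)) dv

Using F^*(f dg) = (f ∘ F) d(g ∘ F), substitute each coordinate x_i by F_i(u, v) in f_i, and replace dx_i by d F_i = (∂F_i/∂u) du + (∂F_i/∂v) dv.
  For the x component: f_1(F) = 9*u^2 + 3*v^2; d F_1 = (4*u) du + (-4*v) dv
  For the y component: f_2(F) = 3*u^2 + v^2; d F_2 = (0) du + (2*v) dv
  For the z component: f_3(F) = -15*u^2 - 5*v^2 + 1; d F_3 = (6*u) du + (2*v) dv
Combining and collecting du, dv coefficients:
  coeff of du: 6*u*(-9*u^2 - 3*v^2 + 1)
  coeff of dv: 2*v*(-30*u^2 - 10*v^2 + 1)
F^* omega = (6*u*(-9*u^2 - 3*v^2 + 1)) du + (2*v*(-30*u^2 - 10*v^2 + 1)) dv.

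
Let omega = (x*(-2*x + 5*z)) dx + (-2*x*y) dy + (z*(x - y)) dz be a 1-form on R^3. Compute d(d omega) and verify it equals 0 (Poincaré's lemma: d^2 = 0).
d(d omega) = 0

Step 1: d omega = sum_{i<j} (∂f_j/∂x_i - ∂f_i/∂x_j) dx_i ∧ dx_j:
  coeff of dx ∧ dy: -2*y
  coeff of dx ∧ dz: -5*x + z
  coeff of dy ∧ dz: -z
Step 2: Apply d again to each 2-form coefficient. The only possible 3-form in R^3 is dx ∧ dy ∧ dz, with coefficient
  ∂(coeff of dy∧dz)/∂x - ∂(coeff of dx∧dz)/∂y + ∂(coeff of dx∧dy)/∂z
  = ∂/∂x (-z) - ∂/∂y (-5*x + z) + ∂/∂z (-2*y).
Each of these terms simplifies to sums of mixed partials that cancel in pairs. The result is 0 (by equality of mixed partials for smooth functions — Schwarz / Clairaut).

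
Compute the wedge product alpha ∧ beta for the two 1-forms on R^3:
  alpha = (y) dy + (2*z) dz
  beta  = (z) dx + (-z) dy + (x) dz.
alpha ∧ beta = (-y*z) dx ∧ dy + (x*y + 2*z^2) dy ∧ dz + (-2*z^2) dx ∧ dz

Distribute the wedge, using dx_i ∧ dx_j = -dx_j ∧ dx_i and dx_i ∧ dx_i = 0. For each pair (i, j) with i < j, the coefficient of dx_i ∧ dx_j in alpha ∧ beta is (alpha_i * beta_j - alpha_j * beta_i). Collecting: alpha ∧ beta = (-y*z) dx ∧ dy + (x*y + 2*z^2) dy ∧ dz + (-2*z^2) dx ∧ dz.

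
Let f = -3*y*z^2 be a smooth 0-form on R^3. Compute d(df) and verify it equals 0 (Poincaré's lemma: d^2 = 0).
d(df) = 0

Step 1: df = sum_i (∂f/∂x_i) dx_i = (0) dx + (-3*z^2) dy + (-6*y*z) dz.
Step 2: Apply d again. Using the 1-form formula, the coefficient of dx ∧ dy in d(df) is ∂^2 f/∂x ∂y - ∂^2 f/∂y ∂x = (0) - (0) = 0 (equality of mixed partials for smooth f).
Similarly for dx ∧ dz and dy ∧ dz — all coefficients vanish. So d(df) = 0.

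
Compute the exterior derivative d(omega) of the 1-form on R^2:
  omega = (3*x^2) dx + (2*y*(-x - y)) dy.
d(omega) = (-2*y) dx ∧ dy

For a 1-form omega = sum_i f_i dx_i, the exterior derivative is
  d(omega) = sum_{i < j} (∂f_j/∂x_i - ∂f_i/∂x_j) dx_i ∧ dx_j.
  coefficient of dx ∧ dy: ∂f_2/∂x - ∂f_1/∂y = ∂(2*y*(-x - y))/∂x - ∂(3*x^2)/∂y = -2*y
Assembling: d(omega) = (-2*y) dx ∧ dy.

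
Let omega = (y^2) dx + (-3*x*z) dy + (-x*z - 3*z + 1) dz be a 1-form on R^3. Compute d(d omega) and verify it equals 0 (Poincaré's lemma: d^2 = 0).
d(d omega) = 0

Step 1: d omega = sum_{i<j} (∂f_j/∂x_i - ∂f_i/∂x_j) dx_i ∧ dx_j:
  coeff of dx ∧ dy: -2*y - 3*z
  coeff of dx ∧ dz: -z
  coeff of dy ∧ dz: 3*x
Step 2: Apply d again to each 2-form coefficient. The only possible 3-form in R^3 is dx ∧ dy ∧ dz, with coefficient
  ∂(coeff of dy∧dz)/∂x - ∂(coeff of dx∧dz)/∂y + ∂(coeff of dx∧dy)/∂z
  = ∂/∂x (3*x) - ∂/∂y (-z) + ∂/∂z (-2*y - 3*z).
Each of these terms simplifies to sums of mixed partials that cancel in pairs. The result is 0 (by equality of mixed partials for smooth functions — Schwarz / Clairaut).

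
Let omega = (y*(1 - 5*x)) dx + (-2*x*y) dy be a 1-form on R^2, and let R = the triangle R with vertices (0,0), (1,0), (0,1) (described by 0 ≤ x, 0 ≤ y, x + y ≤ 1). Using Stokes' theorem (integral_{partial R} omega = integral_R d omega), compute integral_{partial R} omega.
integral_(partial R) omega = 0

Stokes: integral_partial_R omega = integral_R d omega with d omega = (∂Q/∂x - ∂P/∂y) dx ∧ dy.
  ∂Q/∂x = -2*y
  ∂P/∂y = 1 - 5*x
  integrand = ∂Q/∂x - ∂P/∂y = 5*x - 2*y - 1.
Integrating over R: integral_0^1 integral_0^{1-x} (5*x - 2*y - 1) dy dx = 0.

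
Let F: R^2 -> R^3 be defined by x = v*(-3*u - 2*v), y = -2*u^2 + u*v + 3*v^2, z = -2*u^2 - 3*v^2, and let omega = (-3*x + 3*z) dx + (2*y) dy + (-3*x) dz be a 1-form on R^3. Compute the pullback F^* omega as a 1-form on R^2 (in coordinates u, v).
F^* omega = (16*u^3 - 30*u^2*v - 73*u*v^2 + 15*v^3) du + (14*u^3 - 25*u^2*v - 63*u*v^2 + 12*v^3) dv

Using F^*(f dg) = (f ∘ F) d(g ∘ F), substitute each coordinate x_i by F_i(u, v) in f_i, and replace dx_i by d F_i = (∂F_i/∂u) du + (∂F_i/∂v) dv.
  For the x component: f_1(F) = -6*u^2 + 9*u*v - 3*v^2; d F_1 = (-3*v) du + (-3*u - 4*v) dv
  For the y component: f_2(F) = -4*u^2 + 2*u*v + 6*v^2; d F_2 = (-4*u + v) du + (u + 6*v) dv
  For the z component: f_3(F) = 3*v*(3*u + 2*v); d F_3 = (-4*u) du + (-6*v) dv
Combining and collecting du, dv coefficients:
  coeff of du: 16*u^3 - 30*u^2*v - 73*u*v^2 + 15*v^3
  coeff of dv: 14*u^3 - 25*u^2*v - 63*u*v^2 + 12*v^3
F^* omega = (16*u^3 - 30*u^2*v - 73*u*v^2 + 15*v^3) du + (14*u^3 - 25*u^2*v - 63*u*v^2 + 12*v^3) dv.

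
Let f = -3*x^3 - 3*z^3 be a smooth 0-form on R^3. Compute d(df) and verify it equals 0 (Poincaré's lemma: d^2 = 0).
d(df) = 0

Step 1: df = sum_i (∂f/∂x_i) dx_i = (-9*x^2) dx + (0) dy + (-9*z^2) dz.
Step 2: Apply d again. Using the 1-form formula, the coefficient of dx ∧ dy in d(df) is ∂^2 f/∂x ∂y - ∂^2 f/∂y ∂x = (0) - (0) = 0 (equality of mixed partials for smooth f).
Similarly for dx ∧ dz and dy ∧ dz — all coefficients vanish. So d(df) = 0.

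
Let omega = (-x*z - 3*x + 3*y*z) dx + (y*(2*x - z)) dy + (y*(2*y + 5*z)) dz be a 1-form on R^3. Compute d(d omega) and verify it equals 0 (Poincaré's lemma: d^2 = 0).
d(d omega) = 0

Step 1: d omega = sum_{i<j} (∂f_j/∂x_i - ∂f_i/∂x_j) dx_i ∧ dx_j:
  coeff of dx ∧ dy: 2*y - 3*z
  coeff of dx ∧ dz: x - 3*y
  coeff of dy ∧ dz: 5*y + 5*z
Step 2: Apply d again to each 2-form coefficient. The only possible 3-form in R^3 is dx ∧ dy ∧ dz, with coefficient
  ∂(coeff of dy∧dz)/∂x - ∂(coeff of dx∧dz)/∂y + ∂(coeff of dx∧dy)/∂z
  = ∂/∂x (5*y + 5*z) - ∂/∂y (x - 3*y) + ∂/∂z (2*y - 3*z).
Each of these terms simplifies to sums of mixed partials that cancel in pairs. The result is 0 (by equality of mixed partials for smooth functions — Schwarz / Clairaut).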